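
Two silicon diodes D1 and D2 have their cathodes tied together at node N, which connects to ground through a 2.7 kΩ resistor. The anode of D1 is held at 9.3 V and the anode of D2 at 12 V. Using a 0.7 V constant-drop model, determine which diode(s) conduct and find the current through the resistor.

Only D2 conducts; I_R ≈ 4.2 mA

Assume both conduct. Then node N would need to be at both 9.3−0.7 = 8.6 V and 12−0.7 = 11.3 V, which is impossible.
Assume only D2 conducts: V_N = 12 − 0.7 = 11.3 V, so I_R = 11.3/2.7 = 4.19 mA.
Check D1: its anode-to-cathode voltage is 9.3 − 11.3 = -2 V < 0.7 V, so it is off. The assumption is consistent.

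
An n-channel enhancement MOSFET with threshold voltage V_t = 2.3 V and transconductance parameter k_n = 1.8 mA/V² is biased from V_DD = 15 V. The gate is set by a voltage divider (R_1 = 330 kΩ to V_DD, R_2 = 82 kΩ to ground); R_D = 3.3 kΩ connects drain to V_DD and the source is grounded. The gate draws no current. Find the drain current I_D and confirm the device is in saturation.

I_D ≈ 0.42 mA

V_G = V_DD·R_2/(R_1+R_2) = 15×82/412 = 2.99 V. With the source grounded, V_GS = V_G = 2.99 V.
Assume saturation: I_D = (k_n/2)(V_GS − V_t)² = (1.8/2)×(2.99 − 2.3)² = 0.9×0.685² = 0.423 mA.
V_DS = V_DD − I_D·R_D = 15 − 0.423×3.3 = 13.6 V.
Saturation requires V_DS ≥ V_GS − V_t = 0.685 V; 13.6 ≥ 0.685 ✓.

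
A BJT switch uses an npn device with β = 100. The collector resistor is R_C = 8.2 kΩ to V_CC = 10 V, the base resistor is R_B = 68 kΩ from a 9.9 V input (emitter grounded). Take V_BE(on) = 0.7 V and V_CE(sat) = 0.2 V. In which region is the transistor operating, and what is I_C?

saturation; I_C ≈ 1.2 mA

Assume active: I_B = (9.9 − 0.7)/68 = 0.135 mA, giving I_C = β·I_B = 13.5 mA.
But then V_CE = 10 − 13.5×8.2 = -101 V < V_CE(sat) = 0.2 V — impossible in the active region.
So the transistor is saturated. With V_CE = 0.2 V, I_C = (V_CC − 0.2)/R_C = 9.8/8.2 = 1.2 mA.
Check: β·I_B = 13.5 mA > I_C = 1.2 mA, confirming saturation.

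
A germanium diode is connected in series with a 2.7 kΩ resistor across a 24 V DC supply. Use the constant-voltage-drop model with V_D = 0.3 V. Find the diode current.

KVL around the loop: 24 = V_D + I·R = 0.3 + I × 2.7 kΩ.
So I = (24 − 0.3) / 2.7 kΩ = 23.7 / 2.7 = 8.78 mA.

I ≈ 8.8 mA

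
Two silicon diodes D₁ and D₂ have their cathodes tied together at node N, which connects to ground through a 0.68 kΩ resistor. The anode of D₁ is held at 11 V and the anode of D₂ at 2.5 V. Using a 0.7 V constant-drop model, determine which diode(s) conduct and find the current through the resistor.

Only D₁ conducts; I_R ≈ 15 mA

Assume both conduct. Then node N would need to be at both 11−0.7 = 10.3 V and 2.5−0.7 = 1.8 V, which is impossible.
Assume only D₁ conducts: V_N = 11 − 0.7 = 10.3 V, so I_R = 10.3/0.68 = 15.1 mA.
Check D₂: its anode-to-cathode voltage is 2.5 − 10.3 = -7.8 V < 0.7 V, so it is off. The assumption is consistent.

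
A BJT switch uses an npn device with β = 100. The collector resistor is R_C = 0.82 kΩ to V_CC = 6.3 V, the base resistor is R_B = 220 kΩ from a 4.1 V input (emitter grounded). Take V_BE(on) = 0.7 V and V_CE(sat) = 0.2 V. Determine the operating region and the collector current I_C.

Assume active. Base-emitter loop: I_B = (V_BB − V_BE)/R_B = (4.1 − 0.7)/220 = 0.0155 mA.
I_C = β·I_B = 100×0.0155 = 1.55 mA.
V_CE = V_CC − I_C·R_C = 6.3 − 1.55×0.82 = 5.03 V > V_CE(sat), so the active-region assumption holds.

active; I_C ≈ 1.5 mA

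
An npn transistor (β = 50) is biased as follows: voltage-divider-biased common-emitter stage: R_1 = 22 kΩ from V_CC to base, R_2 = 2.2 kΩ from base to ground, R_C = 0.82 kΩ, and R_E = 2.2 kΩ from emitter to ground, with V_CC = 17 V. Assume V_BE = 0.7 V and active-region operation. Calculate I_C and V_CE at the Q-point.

I_C ≈ 0.37 mA, V_CE ≈ 16 V

Thevenize the base divider: V_Th = V_CC·R_2/(R_1+R_2) = 17×2.2/24.2 = 1.55 V, R_Th = R_1‖R_2 = 2 kΩ.
Base-emitter loop: V_Th = I_B·R_Th + V_BE + (β+1)I_B·R_E, so I_B = (1.55 − 0.7) / (2 + 51×2.2) = 0.0074 mA.
I_C = β·I_B = 50×0.0074 = 0.37 mA, and I_E = (β+1)I_B = 0.378 mA.
V_CE = V_CC − I_C·R_C − I_E·R_E = 17 − 0.37×0.82 − 0.378×2.2 = 15.9 V.
V_CE = 15.9 V > 0.2 V confirms active-region operation.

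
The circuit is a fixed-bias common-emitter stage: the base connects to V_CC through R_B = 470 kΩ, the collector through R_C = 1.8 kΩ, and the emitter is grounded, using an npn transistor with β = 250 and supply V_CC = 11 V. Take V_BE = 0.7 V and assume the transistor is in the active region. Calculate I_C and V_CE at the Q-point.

Base loop: V_CC = I_B·R_B + V_BE, so I_B = (11 − 0.7)/470 kΩ = 0.0219 mA.
In the active region I_C = β·I_B = 250 × 0.0219 = 5.48 mA.
Collector loop: V_CE = V_CC − I_C·R_C = 11 − 5.48×1.8 = 1.14 V.
Since V_CE = 1.14 V > V_CE(sat) ≈ 0.2 V, the transistor is in the active region as assumed.

I_C ≈ 5.5 mA, V_CE ≈ 1.1 V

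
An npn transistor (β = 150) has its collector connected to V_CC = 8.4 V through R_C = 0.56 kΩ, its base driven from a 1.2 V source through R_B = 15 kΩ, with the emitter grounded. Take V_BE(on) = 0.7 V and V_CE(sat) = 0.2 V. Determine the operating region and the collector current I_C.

Assume active. Base-emitter loop: I_B = (V_BB − V_BE)/R_B = (1.2 − 0.7)/15 = 0.0333 mA.
I_C = β·I_B = 150×0.0333 = 5 mA.
V_CE = V_CC − I_C·R_C = 8.4 − 5×0.56 = 5.6 V > V_CE(sat), so the active-region assumption holds.

active; I_C ≈ 5 mA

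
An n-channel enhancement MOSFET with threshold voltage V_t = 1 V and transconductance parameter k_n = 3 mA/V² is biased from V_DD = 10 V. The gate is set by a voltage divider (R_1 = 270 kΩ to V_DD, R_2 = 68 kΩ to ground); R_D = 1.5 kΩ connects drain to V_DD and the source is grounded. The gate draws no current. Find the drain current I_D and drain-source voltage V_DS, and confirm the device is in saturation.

V_G = V_DD·R_2/(R_1+R_2) = 10×68/338 = 2.01 V. With the source grounded, V_GS = V_G = 2.01 V.
Assume saturation: I_D = (k_n/2)(V_GS − V_t)² = (3/2)×(2.01 − 1)² = 1.5×1.01² = 1.54 mA.
V_DS = V_DD − I_D·R_D = 10 − 1.54×1.5 = 7.7 V.
Saturation requires V_DS ≥ V_GS − V_t = 1.01 V; 7.7 ≥ 1.01 ✓.

I_D ≈ 1.5 mA, V_DS ≈ 7.7 V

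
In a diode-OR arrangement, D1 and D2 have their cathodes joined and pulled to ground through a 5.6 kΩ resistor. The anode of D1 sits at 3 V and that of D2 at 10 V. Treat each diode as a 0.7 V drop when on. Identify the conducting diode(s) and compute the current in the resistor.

Only D2 conducts; I_R ≈ 1.7 mA

Assume both conduct. Then node N would need to be at both 3−0.7 = 2.3 V and 10−0.7 = 9.3 V, which is impossible.
Assume only D2 conducts: V_N = 10 − 0.7 = 9.3 V, so I_R = 9.3/5.6 = 1.66 mA.
Check D1: its anode-to-cathode voltage is 3 − 9.3 = -6.3 V < 0.7 V, so it is off. The assumption is consistent.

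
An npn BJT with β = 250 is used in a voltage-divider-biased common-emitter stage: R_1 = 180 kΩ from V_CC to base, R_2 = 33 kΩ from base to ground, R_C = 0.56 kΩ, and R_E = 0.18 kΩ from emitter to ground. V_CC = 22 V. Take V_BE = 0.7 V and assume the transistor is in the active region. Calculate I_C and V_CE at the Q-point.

I_C ≈ 9.3 mA, V_CE ≈ 15 V

Thevenize the base divider: V_Th = V_CC·R_2/(R_1+R_2) = 22×33/213 = 3.41 V, R_Th = R_1‖R_2 = 27.9 kΩ.
Base-emitter loop: V_Th = I_B·R_Th + V_BE + (β+1)I_B·R_E, so I_B = (3.41 − 0.7) / (27.9 + 251×0.18) = 0.0371 mA.
I_C = β·I_B = 250×0.0371 = 9.27 mA, and I_E = (β+1)I_B = 9.3 mA.
V_CE = V_CC − I_C·R_C − I_E·R_E = 22 − 9.27×0.56 − 9.3×0.18 = 15.1 V.
V_CE = 15.1 V > 0.2 V confirms active-region operation.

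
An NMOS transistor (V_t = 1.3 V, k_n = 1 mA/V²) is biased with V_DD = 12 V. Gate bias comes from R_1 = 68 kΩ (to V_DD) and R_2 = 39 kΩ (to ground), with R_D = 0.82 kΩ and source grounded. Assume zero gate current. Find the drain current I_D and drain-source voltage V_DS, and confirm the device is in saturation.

I_D ≈ 4.7 mA, V_DS ≈ 8.1 V

V_G = V_DD·R_2/(R_1+R_2) = 12×39/107 = 4.37 V. With the source grounded, V_GS = V_G = 4.37 V.
Assume saturation: I_D = (k_n/2)(V_GS − V_t)² = (1/2)×(4.37 − 1.3)² = 0.5×3.07² = 4.72 mA.
V_DS = V_DD − I_D·R_D = 12 − 4.72×0.82 = 8.13 V.
Saturation requires V_DS ≥ V_GS − V_t = 3.07 V; 8.13 ≥ 3.07 ✓.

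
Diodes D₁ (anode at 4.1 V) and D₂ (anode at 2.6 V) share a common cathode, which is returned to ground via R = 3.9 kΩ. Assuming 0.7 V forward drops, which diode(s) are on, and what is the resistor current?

Assume both conduct. Then node N would need to be at both 4.1−0.7 = 3.4 V and 2.6−0.7 = 1.9 V, which is impossible.
Assume only D₁ conducts: V_N = 4.1 − 0.7 = 3.4 V, so I_R = 3.4/3.9 = 0.872 mA.
Check D₂: its anode-to-cathode voltage is 2.6 − 3.4 = -0.8 V < 0.7 V, so it is off. The assumption is consistent.

Only D₁ conducts; I_R ≈ 0.87 mA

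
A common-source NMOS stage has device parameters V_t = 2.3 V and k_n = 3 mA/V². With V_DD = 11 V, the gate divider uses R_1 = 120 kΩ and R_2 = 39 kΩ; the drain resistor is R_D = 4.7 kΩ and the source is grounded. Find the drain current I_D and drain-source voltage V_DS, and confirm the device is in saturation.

V_G = V_DD·R_2/(R_1+R_2) = 11×39/159 = 2.7 V. With the source grounded, V_GS = V_G = 2.7 V.
Assume saturation: I_D = (k_n/2)(V_GS − V_t)² = (3/2)×(2.7 − 2.3)² = 1.5×0.398² = 0.238 mA.
V_DS = V_DD − I_D·R_D = 11 − 0.238×4.7 = 9.88 V.
Saturation requires V_DS ≥ V_GS − V_t = 0.398 V; 9.88 ≥ 0.398 ✓.

I_D ≈ 0.24 mA, V_DS ≈ 9.9 V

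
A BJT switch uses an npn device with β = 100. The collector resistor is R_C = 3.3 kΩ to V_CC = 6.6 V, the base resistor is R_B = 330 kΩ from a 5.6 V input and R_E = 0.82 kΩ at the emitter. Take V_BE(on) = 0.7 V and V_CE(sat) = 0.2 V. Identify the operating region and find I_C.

Assume active. Base-emitter loop: I_B = (V_BB − V_BE)/(R_B + (β+1)R_E) = (5.6 − 0.7)/(330 + 101×0.82) = 0.0119 mA.
I_C = β·I_B = 100×0.0119 = 1.19 mA.
V_CE = V_CC − I_C·R_C − I_E·R_E = 6.6 − 1.19×3.3 − 1.2×0.82 = 1.7 V > V_CE(sat), so the active-region assumption holds.

active; I_C ≈ 1.2 mA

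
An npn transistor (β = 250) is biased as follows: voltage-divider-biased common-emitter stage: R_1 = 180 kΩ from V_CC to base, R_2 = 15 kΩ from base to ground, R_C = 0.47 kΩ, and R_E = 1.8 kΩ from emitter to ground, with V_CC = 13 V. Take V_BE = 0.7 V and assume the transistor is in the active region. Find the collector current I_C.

Thevenize the base divider: V_Th = V_CC·R_2/(R_1+R_2) = 13×15/195 = 1 V, R_Th = R_1‖R_2 = 13.8 kΩ.
Base-emitter loop: V_Th = I_B·R_Th + V_BE + (β+1)I_B·R_E, so I_B = (1 − 0.7) / (13.8 + 251×1.8) = 0.000644 mA.
I_C = β·I_B = 250×0.000644 = 0.161 mA, and I_E = (β+1)I_B = 0.162 mA.
V_CE = V_CC − I_C·R_C − I_E·R_E = 13 − 0.161×0.47 − 0.162×1.8 = 12.6 V.
V_CE = 12.6 V > 0.2 V confirms active-region operation.

I_C ≈ 0.16 mA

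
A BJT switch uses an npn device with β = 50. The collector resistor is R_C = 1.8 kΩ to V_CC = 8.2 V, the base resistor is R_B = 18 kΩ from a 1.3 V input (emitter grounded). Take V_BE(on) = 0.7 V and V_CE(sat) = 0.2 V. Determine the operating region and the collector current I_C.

Assume active. Base-emitter loop: I_B = (V_BB − V_BE)/R_B = (1.3 − 0.7)/18 = 0.0333 mA.
I_C = β·I_B = 50×0.0333 = 1.67 mA.
V_CE = V_CC − I_C·R_C = 8.2 − 1.67×1.8 = 5.2 V > V_CE(sat), so the active-region assumption holds.

active; I_C ≈ 1.7 mA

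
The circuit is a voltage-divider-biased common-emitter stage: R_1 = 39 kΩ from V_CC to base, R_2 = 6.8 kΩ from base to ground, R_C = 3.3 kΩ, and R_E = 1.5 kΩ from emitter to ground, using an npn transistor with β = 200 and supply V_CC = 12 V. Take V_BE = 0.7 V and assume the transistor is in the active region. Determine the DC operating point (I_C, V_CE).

I_C ≈ 0.7 mA, V_CE ≈ 8.6 V

Thevenize the base divider: V_Th = V_CC·R_2/(R_1+R_2) = 12×6.8/45.8 = 1.78 V, R_Th = R_1‖R_2 = 5.79 kΩ.
Base-emitter loop: V_Th = I_B·R_Th + V_BE + (β+1)I_B·R_E, so I_B = (1.78 − 0.7) / (5.79 + 201×1.5) = 0.00352 mA.
I_C = β·I_B = 200×0.00352 = 0.704 mA, and I_E = (β+1)I_B = 0.708 mA.
V_CE = V_CC − I_C·R_C − I_E·R_E = 12 − 0.704×3.3 − 0.708×1.5 = 8.62 V.
V_CE = 8.62 V > 0.2 V confirms active-region operation.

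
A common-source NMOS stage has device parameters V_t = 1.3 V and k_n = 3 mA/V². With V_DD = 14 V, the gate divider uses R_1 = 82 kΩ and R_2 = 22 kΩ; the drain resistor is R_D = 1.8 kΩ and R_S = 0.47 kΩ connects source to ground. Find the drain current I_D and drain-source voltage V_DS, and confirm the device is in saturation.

I_D ≈ 1.4 mA, V_DS ≈ 11 V

V_G = V_DD·R_2/(R_1+R_2) = 14×22/104 = 2.96 V.
Assume saturation: I_D = (k_n/2)(V_GS − V_t)² with V_GS = V_G − I_D·R_S = 2.96 − 0.47·I_D.
Substituting gives 0.331·I_D² − 3.34·I_D + 4.14 = 0, with roots I_D = 1.45 or 8.64 mA.
The root I_D = 8.64 mA gives V_GS = -1.1 V ≤ V_t, so take I_D = 1.45 mA.
Then V_GS = 2.28 V and V_DS = V_DD − I_D(R_D+R_S) = 14 − 1.45×2.27 = 10.7 V.
Saturation requires V_DS ≥ V_GS − V_t = 0.982 V; 10.7 ≥ 0.982 ✓.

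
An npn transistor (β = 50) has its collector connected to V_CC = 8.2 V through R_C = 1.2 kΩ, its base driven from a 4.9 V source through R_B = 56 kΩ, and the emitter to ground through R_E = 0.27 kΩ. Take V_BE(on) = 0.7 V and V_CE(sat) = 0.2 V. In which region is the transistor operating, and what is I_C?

Assume active. Base-emitter loop: I_B = (V_BB − V_BE)/(R_B + (β+1)R_E) = (4.9 − 0.7)/(56 + 51×0.27) = 0.0602 mA.
I_C = β·I_B = 50×0.0602 = 3.01 mA.
V_CE = V_CC − I_C·R_C − I_E·R_E = 8.2 − 3.01×1.2 − 3.07×0.27 = 3.76 V > V_CE(sat), so the active-region assumption holds.

active; I_C ≈ 3 mA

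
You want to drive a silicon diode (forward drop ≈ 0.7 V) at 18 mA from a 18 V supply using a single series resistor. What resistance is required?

The resistor drops V_S − V_D = 18 − 0.7 = 17.3 V at 18 mA.
R = 17.3 V / 18 mA = 0.961 kΩ.

R ≈ 0.96 kΩ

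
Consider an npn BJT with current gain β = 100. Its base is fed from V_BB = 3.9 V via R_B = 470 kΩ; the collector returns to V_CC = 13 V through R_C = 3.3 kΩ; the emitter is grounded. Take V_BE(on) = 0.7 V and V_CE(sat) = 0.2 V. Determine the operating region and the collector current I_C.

Assume active. Base-emitter loop: I_B = (V_BB − V_BE)/R_B = (3.9 − 0.7)/470 = 0.00681 mA.
I_C = β·I_B = 100×0.00681 = 0.681 mA.
V_CE = V_CC − I_C·R_C = 13 − 0.681×3.3 = 10.8 V > V_CE(sat), so the active-region assumption holds.

active; I_C ≈ 0.68 mA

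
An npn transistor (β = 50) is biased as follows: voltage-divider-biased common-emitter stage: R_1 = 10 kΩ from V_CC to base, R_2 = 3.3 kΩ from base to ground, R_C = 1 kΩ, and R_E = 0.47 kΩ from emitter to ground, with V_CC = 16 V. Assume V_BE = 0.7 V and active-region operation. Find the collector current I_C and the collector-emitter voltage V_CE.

Thevenize the base divider: V_Th = V_CC·R_2/(R_1+R_2) = 16×3.3/13.3 = 3.97 V, R_Th = R_1‖R_2 = 2.48 kΩ.
Base-emitter loop: V_Th = I_B·R_Th + V_BE + (β+1)I_B·R_E, so I_B = (3.97 − 0.7) / (2.48 + 51×0.47) = 0.124 mA.
I_C = β·I_B = 50×0.124 = 6.18 mA, and I_E = (β+1)I_B = 6.3 mA.
V_CE = V_CC − I_C·R_C − I_E·R_E = 16 − 6.18×1 − 6.3×0.47 = 6.86 V.
V_CE = 6.86 V > 0.2 V confirms active-region operation.

I_C ≈ 6.2 mA, V_CE ≈ 6.9 V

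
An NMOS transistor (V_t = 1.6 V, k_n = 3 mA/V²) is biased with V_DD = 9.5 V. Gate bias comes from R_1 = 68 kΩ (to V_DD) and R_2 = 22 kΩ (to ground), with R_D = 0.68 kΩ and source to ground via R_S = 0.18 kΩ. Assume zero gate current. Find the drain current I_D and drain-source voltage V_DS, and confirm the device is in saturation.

V_G = V_DD·R_2/(R_1+R_2) = 9.5×22/90 = 2.32 V.
Assume saturation: I_D = (k_n/2)(V_GS − V_t)² with V_GS = V_G − I_D·R_S = 2.32 − 0.18·I_D.
Substituting gives 0.0486·I_D² − 1.39·I_D + 0.782 = 0, with roots I_D = 0.574 or 28 mA.
The root I_D = 28 mA gives V_GS = -2.72 V ≤ V_t, so take I_D = 0.574 mA.
Then V_GS = 2.22 V and V_DS = V_DD − I_D(R_D+R_S) = 9.5 − 0.574×0.86 = 9.01 V.
Saturation requires V_DS ≥ V_GS − V_t = 0.619 V; 9.01 ≥ 0.619 ✓.

I_D ≈ 0.57 mA, V_DS ≈ 9 V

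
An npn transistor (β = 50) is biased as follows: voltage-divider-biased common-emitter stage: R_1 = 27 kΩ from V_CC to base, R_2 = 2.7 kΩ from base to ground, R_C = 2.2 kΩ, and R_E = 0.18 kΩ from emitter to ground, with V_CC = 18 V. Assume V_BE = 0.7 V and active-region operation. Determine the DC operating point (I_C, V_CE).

Thevenize the base divider: V_Th = V_CC·R_2/(R_1+R_2) = 18×2.7/29.7 = 1.64 V, R_Th = R_1‖R_2 = 2.45 kΩ.
Base-emitter loop: V_Th = I_B·R_Th + V_BE + (β+1)I_B·R_E, so I_B = (1.64 − 0.7) / (2.45 + 51×0.18) = 0.0805 mA.
I_C = β·I_B = 50×0.0805 = 4.02 mA, and I_E = (β+1)I_B = 4.1 mA.
V_CE = V_CC − I_C·R_C − I_E·R_E = 18 − 4.02×2.2 − 4.1×0.18 = 8.41 V.
V_CE = 8.41 V > 0.2 V confirms active-region operation.

I_C ≈ 4 mA, V_CE ≈ 8.4 V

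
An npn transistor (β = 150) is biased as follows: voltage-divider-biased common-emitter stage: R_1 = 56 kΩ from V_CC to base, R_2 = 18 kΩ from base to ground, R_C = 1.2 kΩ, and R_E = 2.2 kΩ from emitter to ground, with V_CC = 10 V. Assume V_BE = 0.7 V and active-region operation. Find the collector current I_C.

I_C ≈ 0.75 mA

Thevenize the base divider: V_Th = V_CC·R_2/(R_1+R_2) = 10×18/74 = 2.43 V, R_Th = R_1‖R_2 = 13.6 kΩ.
Base-emitter loop: V_Th = I_B·R_Th + V_BE + (β+1)I_B·R_E, so I_B = (2.43 − 0.7) / (13.6 + 151×2.2) = 0.00501 mA.
I_C = β·I_B = 150×0.00501 = 0.751 mA, and I_E = (β+1)I_B = 0.756 mA.
V_CE = V_CC − I_C·R_C − I_E·R_E = 10 − 0.751×1.2 − 0.756×2.2 = 7.43 V.
V_CE = 7.43 V > 0.2 V confirms active-region operation.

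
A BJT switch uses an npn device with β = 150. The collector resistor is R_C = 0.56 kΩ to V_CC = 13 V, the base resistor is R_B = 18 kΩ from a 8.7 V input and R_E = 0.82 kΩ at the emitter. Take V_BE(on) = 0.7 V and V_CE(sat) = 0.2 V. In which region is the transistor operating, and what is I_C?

Assume active. Base-emitter loop: I_B = (V_BB − V_BE)/(R_B + (β+1)R_E) = (8.7 − 0.7)/(18 + 151×0.82) = 0.0564 mA.
I_C = β·I_B = 150×0.0564 = 8.46 mA.
V_CE = V_CC − I_C·R_C − I_E·R_E = 13 − 8.46×0.56 − 8.52×0.82 = 1.28 V > V_CE(sat), so the active-region assumption holds.

active; I_C ≈ 8.5 mA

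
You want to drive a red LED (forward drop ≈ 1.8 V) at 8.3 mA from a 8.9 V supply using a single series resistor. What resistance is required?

The resistor drops V_S − V_D = 8.9 − 1.8 = 7.1 V at 8.3 mA.
R = 7.1 V / 8.3 mA = 0.855 kΩ.

R ≈ 0.86 kΩ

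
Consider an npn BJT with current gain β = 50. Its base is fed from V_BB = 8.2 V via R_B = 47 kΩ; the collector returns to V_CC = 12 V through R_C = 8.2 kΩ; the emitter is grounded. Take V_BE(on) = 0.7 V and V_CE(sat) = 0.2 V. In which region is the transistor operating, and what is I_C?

Assume active: I_B = (8.2 − 0.7)/47 = 0.16 mA, giving I_C = β·I_B = 7.98 mA.
But then V_CE = 12 − 7.98×8.2 = -53.4 V < V_CE(sat) = 0.2 V — impossible in the active region.
So the transistor is saturated. With V_CE = 0.2 V, I_C = (V_CC − 0.2)/R_C = 11.8/8.2 = 1.44 mA.
Check: β·I_B = 7.98 mA > I_C = 1.44 mA, confirming saturation.

saturation; I_C ≈ 1.4 mA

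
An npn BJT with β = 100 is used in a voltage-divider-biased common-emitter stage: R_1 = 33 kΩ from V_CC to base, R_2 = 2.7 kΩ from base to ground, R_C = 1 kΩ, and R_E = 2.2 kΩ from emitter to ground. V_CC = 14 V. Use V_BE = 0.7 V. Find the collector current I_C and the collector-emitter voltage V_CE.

Thevenize the base divider: V_Th = V_CC·R_2/(R_1+R_2) = 14×2.7/35.7 = 1.06 V, R_Th = R_1‖R_2 = 2.5 kΩ.
Base-emitter loop: V_Th = I_B·R_Th + V_BE + (β+1)I_B·R_E, so I_B = (1.06 − 0.7) / (2.5 + 101×2.2) = 0.0016 mA.
I_C = β·I_B = 100×0.0016 = 0.16 mA, and I_E = (β+1)I_B = 0.161 mA.
V_CE = V_CC − I_C·R_C − I_E·R_E = 14 − 0.16×1 − 0.161×2.2 = 13.5 V.
V_CE = 13.5 V > 0.2 V confirms active-region operation.

I_C ≈ 0.16 mA, V_CE ≈ 13 V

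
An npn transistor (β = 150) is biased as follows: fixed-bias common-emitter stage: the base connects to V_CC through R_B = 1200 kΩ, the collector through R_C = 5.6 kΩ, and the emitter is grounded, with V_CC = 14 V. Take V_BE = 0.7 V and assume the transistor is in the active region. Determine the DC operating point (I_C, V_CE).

Base loop: V_CC = I_B·R_B + V_BE, so I_B = (14 − 0.7)/1200 kΩ = 0.0111 mA.
In the active region I_C = β·I_B = 150 × 0.0111 = 1.66 mA.
Collector loop: V_CE = V_CC − I_C·R_C = 14 − 1.66×5.6 = 4.69 V.
Since V_CE = 4.69 V > V_CE(sat) ≈ 0.2 V, the transistor is in the active region as assumed.

I_C ≈ 1.7 mA, V_CE ≈ 4.7 V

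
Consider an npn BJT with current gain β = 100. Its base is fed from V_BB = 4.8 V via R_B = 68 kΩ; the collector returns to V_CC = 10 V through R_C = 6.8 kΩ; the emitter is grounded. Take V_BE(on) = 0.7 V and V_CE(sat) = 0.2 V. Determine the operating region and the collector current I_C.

Assume active: I_B = (4.8 − 0.7)/68 = 0.0603 mA, giving I_C = β·I_B = 6.03 mA.
But then V_CE = 10 − 6.03×6.8 = -31 V < V_CE(sat) = 0.2 V — impossible in the active region.
So the transistor is saturated. With V_CE = 0.2 V, I_C = (V_CC − 0.2)/R_C = 9.8/6.8 = 1.44 mA.
Check: β·I_B = 6.03 mA > I_C = 1.44 mA, confirming saturation.

saturation; I_C ≈ 1.4 mA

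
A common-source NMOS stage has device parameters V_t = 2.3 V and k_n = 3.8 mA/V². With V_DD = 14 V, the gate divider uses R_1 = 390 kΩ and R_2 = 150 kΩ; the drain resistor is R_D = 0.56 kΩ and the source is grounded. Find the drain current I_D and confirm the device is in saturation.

I_D ≈ 4.8 mA

V_G = V_DD·R_2/(R_1+R_2) = 14×150/540 = 3.89 V. With the source grounded, V_GS = V_G = 3.89 V.
Assume saturation: I_D = (k_n/2)(V_GS − V_t)² = (3.8/2)×(3.89 − 2.3)² = 1.9×1.59² = 4.8 mA.
V_DS = V_DD − I_D·R_D = 14 − 4.8×0.56 = 11.3 V.
Saturation requires V_DS ≥ V_GS − V_t = 1.59 V; 11.3 ≥ 1.59 ✓.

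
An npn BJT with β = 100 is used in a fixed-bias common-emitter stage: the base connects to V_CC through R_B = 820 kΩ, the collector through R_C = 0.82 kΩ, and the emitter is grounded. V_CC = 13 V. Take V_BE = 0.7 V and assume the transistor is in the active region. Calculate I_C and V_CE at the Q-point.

I_C ≈ 1.5 mA, V_CE ≈ 12 V

Base loop: V_CC = I_B·R_B + V_BE, so I_B = (13 − 0.7)/820 kΩ = 0.015 mA.
In the active region I_C = β·I_B = 100 × 0.015 = 1.5 mA.
Collector loop: V_CE = V_CC − I_C·R_C = 13 − 1.5×0.82 = 11.8 V.
Since V_CE = 11.8 V > V_CE(sat) ≈ 0.2 V, the transistor is in the active region as assumed.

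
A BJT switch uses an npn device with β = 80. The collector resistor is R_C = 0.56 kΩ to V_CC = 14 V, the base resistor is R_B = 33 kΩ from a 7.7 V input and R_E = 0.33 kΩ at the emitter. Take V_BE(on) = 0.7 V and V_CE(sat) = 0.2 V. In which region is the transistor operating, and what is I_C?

active; I_C ≈ 9.4 mA

Assume active. Base-emitter loop: I_B = (V_BB − V_BE)/(R_B + (β+1)R_E) = (7.7 − 0.7)/(33 + 81×0.33) = 0.117 mA.
I_C = β·I_B = 80×0.117 = 9.38 mA.
V_CE = V_CC − I_C·R_C − I_E·R_E = 14 − 9.38×0.56 − 9.49×0.33 = 5.62 V > V_CE(sat), so the active-region assumption holds.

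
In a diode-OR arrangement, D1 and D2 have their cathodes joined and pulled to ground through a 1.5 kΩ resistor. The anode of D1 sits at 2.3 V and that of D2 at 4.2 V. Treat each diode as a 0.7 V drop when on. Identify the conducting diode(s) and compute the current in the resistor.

Assume both conduct. Then node N would need to be at both 2.3−0.7 = 1.6 V and 4.2−0.7 = 3.5 V, which is impossible.
Assume only D2 conducts: V_N = 4.2 − 0.7 = 3.5 V, so I_R = 3.5/1.5 = 2.33 mA.
Check D1: its anode-to-cathode voltage is 2.3 − 3.5 = -1.2 V < 0.7 V, so it is off. The assumption is consistent.

Only D2 conducts; I_R ≈ 2.3 mA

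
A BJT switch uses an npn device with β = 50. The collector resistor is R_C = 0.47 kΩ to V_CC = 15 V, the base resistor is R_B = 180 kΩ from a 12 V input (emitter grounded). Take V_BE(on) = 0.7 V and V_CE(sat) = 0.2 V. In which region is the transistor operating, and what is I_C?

active; I_C ≈ 3.1 mA

Assume active. Base-emitter loop: I_B = (V_BB − V_BE)/R_B = (12 − 0.7)/180 = 0.0628 mA.
I_C = β·I_B = 50×0.0628 = 3.14 mA.
V_CE = V_CC − I_C·R_C = 15 − 3.14×0.47 = 13.5 V > V_CE(sat), so the active-region assumption holds.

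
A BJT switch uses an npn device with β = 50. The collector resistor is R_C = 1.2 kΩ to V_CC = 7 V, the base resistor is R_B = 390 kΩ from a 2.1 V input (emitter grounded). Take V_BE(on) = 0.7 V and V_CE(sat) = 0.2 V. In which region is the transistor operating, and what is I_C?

Assume active. Base-emitter loop: I_B = (V_BB − V_BE)/R_B = (2.1 − 0.7)/390 = 0.00359 mA.
I_C = β·I_B = 50×0.00359 = 0.179 mA.
V_CE = V_CC − I_C·R_C = 7 − 0.179×1.2 = 6.78 V > V_CE(sat), so the active-region assumption holds.

active; I_C ≈ 0.18 mA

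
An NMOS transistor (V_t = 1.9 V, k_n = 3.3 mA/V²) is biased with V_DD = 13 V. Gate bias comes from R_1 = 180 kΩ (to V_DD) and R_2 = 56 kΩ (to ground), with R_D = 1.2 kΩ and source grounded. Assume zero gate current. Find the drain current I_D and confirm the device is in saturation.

I_D ≈ 2.3 mA

V_G = V_DD·R_2/(R_1+R_2) = 13×56/236 = 3.08 V. With the source grounded, V_GS = V_G = 3.08 V.
Assume saturation: I_D = (k_n/2)(V_GS − V_t)² = (3.3/2)×(3.08 − 1.9)² = 1.65×1.18² = 2.32 mA.
V_DS = V_DD − I_D·R_D = 13 − 2.32×1.2 = 10.2 V.
Saturation requires V_DS ≥ V_GS − V_t = 1.18 V; 10.2 ≥ 1.18 ✓.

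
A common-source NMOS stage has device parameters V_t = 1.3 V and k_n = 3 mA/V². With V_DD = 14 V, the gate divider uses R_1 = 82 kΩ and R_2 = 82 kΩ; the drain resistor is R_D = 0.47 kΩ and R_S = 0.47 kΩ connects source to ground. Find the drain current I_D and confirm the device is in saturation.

I_D ≈ 7.4 mA

V_G = V_DD·R_2/(R_1+R_2) = 14×82/164 = 7 V.
Assume saturation: I_D = (k_n/2)(V_GS − V_t)² with V_GS = V_G − I_D·R_S = 7 − 0.47·I_D.
Substituting gives 0.331·I_D² − 9.04·I_D + 48.7 = 0, with roots I_D = 7.4 or 19.9 mA.
The root I_D = 19.9 mA gives V_GS = -2.34 V ≤ V_t, so take I_D = 7.4 mA.
Then V_GS = 3.52 V and V_DS = V_DD − I_D(R_D+R_S) = 14 − 7.4×0.94 = 7.04 V.
Saturation requires V_DS ≥ V_GS − V_t = 2.22 V; 7.04 ≥ 2.22 ✓.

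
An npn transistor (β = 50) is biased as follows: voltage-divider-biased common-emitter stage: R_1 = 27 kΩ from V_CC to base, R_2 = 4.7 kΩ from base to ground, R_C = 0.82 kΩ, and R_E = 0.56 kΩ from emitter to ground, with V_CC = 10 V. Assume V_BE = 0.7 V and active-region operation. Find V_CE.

V_CE ≈ 8.3 V

Thevenize the base divider: V_Th = V_CC·R_2/(R_1+R_2) = 10×4.7/31.7 = 1.48 V, R_Th = R_1‖R_2 = 4 kΩ.
Base-emitter loop: V_Th = I_B·R_Th + V_BE + (β+1)I_B·R_E, so I_B = (1.48 − 0.7) / (4 + 51×0.56) = 0.024 mA.
I_C = β·I_B = 50×0.024 = 1.2 mA, and I_E = (β+1)I_B = 1.23 mA.
V_CE = V_CC − I_C·R_C − I_E·R_E = 10 − 1.2×0.82 − 1.23×0.56 = 8.33 V.
V_CE = 8.33 V > 0.2 V confirms active-region operation.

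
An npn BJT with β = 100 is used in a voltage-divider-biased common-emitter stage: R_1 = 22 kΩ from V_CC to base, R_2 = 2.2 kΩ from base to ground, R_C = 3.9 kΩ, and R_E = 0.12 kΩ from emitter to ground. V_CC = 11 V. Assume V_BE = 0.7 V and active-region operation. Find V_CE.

Thevenize the base divider: V_Th = V_CC·R_2/(R_1+R_2) = 11×2.2/24.2 = 1 V, R_Th = R_1‖R_2 = 2 kΩ.
Base-emitter loop: V_Th = I_B·R_Th + V_BE + (β+1)I_B·R_E, so I_B = (1 − 0.7) / (2 + 101×0.12) = 0.0212 mA.
I_C = β·I_B = 100×0.0212 = 2.12 mA, and I_E = (β+1)I_B = 2.15 mA.
V_CE = V_CC − I_C·R_C − I_E·R_E = 11 − 2.12×3.9 − 2.15×0.12 = 2.46 V.
V_CE = 2.46 V > 0.2 V confirms active-region operation.

V_CE ≈ 2.5 V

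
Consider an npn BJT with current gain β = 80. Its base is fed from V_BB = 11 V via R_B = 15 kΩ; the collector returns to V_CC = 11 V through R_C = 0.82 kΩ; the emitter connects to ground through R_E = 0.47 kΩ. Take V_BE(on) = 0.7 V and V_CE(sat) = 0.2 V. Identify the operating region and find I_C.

saturation; I_C ≈ 8.2 mA

Assume active: I_B = (11 − 0.7)/(15 + 81×0.47) = 0.194 mA, I_C = β·I_B = 15.5 mA.
Then V_CE = 11 − 15.5×0.82 − 15.7×0.47 = -9.12 V < 0.2 V — the active assumption fails.
Re-solve with V_CE = 0.2 V. KCL at the emitter: V_E/R_E = (V_BB−0.7−V_E)/R_B + (V_CC−0.2−V_E)/R_C, giving V_E = 4.06 V.
I_C = (V_CC − 0.2 − V_E)/R_C = (10.8 − 4.06)/0.82 = 8.22 mA.
Check: I_B = (10.3 − 4.06)/15 = 0.416 mA, and β·I_B = 33.3 mA > I_C, confirming saturation.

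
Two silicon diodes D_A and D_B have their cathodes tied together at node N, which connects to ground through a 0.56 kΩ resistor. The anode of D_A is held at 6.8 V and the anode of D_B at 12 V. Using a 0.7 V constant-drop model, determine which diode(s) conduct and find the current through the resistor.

Assume both conduct. Then node N would need to be at both 6.8−0.7 = 6.1 V and 12−0.7 = 11.3 V, which is impossible.
Assume only D_B conducts: V_N = 12 − 0.7 = 11.3 V, so I_R = 11.3/0.56 = 20.2 mA.
Check D_A: its anode-to-cathode voltage is 6.8 − 11.3 = -4.5 V < 0.7 V, so it is off. The assumption is consistent.

Only D_B conducts; I_R ≈ 20 mA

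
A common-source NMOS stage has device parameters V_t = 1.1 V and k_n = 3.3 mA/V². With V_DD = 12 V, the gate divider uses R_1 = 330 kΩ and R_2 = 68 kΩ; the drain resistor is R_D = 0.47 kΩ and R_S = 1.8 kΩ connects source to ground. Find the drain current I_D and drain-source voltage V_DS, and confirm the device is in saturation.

I_D ≈ 0.29 mA, V_DS ≈ 11 V

V_G = V_DD·R_2/(R_1+R_2) = 12×68/398 = 2.05 V.
Assume saturation: I_D = (k_n/2)(V_GS − V_t)² with V_GS = V_G − I_D·R_S = 2.05 − 1.8·I_D.
Substituting gives 5.35·I_D² − 6.64·I_D + 1.49 = 0, with roots I_D = 0.294 or 0.949 mA.
The root I_D = 0.949 mA gives V_GS = 0.341 V ≤ V_t, so take I_D = 0.294 mA.
Then V_GS = 1.52 V and V_DS = V_DD − I_D(R_D+R_S) = 12 − 0.294×2.27 = 11.3 V.
Saturation requires V_DS ≥ V_GS − V_t = 0.422 V; 11.3 ≥ 0.422 ✓.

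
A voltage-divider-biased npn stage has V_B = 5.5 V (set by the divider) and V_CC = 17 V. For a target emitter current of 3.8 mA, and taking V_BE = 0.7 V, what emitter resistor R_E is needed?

V_E = V_B − V_BE = 5.5 − 0.7 = 4.8 V.
R_E = V_E / I_E = 4.8 / 3.8 = 1.26 kΩ.

R_E ≈ 1.3 kΩ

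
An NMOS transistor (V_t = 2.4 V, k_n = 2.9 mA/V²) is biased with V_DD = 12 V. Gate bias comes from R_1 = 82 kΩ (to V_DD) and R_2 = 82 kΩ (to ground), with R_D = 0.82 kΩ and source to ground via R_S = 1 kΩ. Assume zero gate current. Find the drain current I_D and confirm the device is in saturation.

I_D ≈ 2.3 mA

V_G = V_DD·R_2/(R_1+R_2) = 12×82/164 = 6 V.
Assume saturation: I_D = (k_n/2)(V_GS − V_t)² with V_GS = V_G − I_D·R_S = 6 − 1·I_D.
Substituting gives 1.45·I_D² − 11.4·I_D + 18.8 = 0, with roots I_D = 2.33 or 5.56 mA.
The root I_D = 5.56 mA gives V_GS = 0.442 V ≤ V_t, so take I_D = 2.33 mA.
Then V_GS = 3.67 V and V_DS = V_DD − I_D(R_D+R_S) = 12 − 2.33×1.82 = 7.76 V.
Saturation requires V_DS ≥ V_GS − V_t = 1.27 V; 7.76 ≥ 1.27 ✓.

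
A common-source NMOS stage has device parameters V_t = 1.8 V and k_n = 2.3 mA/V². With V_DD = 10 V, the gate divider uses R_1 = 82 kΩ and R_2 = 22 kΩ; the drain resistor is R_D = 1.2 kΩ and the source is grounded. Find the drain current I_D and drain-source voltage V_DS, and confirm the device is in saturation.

I_D ≈ 0.11 mA, V_DS ≈ 9.9 V

V_G = V_DD·R_2/(R_1+R_2) = 10×22/104 = 2.12 V. With the source grounded, V_GS = V_G = 2.12 V.
Assume saturation: I_D = (k_n/2)(V_GS − V_t)² = (2.3/2)×(2.12 − 1.8)² = 1.15×0.315² = 0.114 mA.
V_DS = V_DD − I_D·R_D = 10 − 0.114×1.2 = 9.86 V.
Saturation requires V_DS ≥ V_GS − V_t = 0.315 V; 9.86 ≥ 0.315 ✓.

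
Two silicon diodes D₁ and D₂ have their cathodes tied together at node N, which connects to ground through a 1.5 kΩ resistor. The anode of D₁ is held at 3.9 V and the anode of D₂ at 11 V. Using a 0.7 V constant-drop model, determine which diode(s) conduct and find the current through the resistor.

Assume both conduct. Then node N would need to be at both 3.9−0.7 = 3.2 V and 11−0.7 = 10.3 V, which is impossible.
Assume only D₂ conducts: V_N = 11 − 0.7 = 10.3 V, so I_R = 10.3/1.5 = 6.87 mA.
Check D₁: its anode-to-cathode voltage is 3.9 − 10.3 = -6.4 V < 0.7 V, so it is off. The assumption is consistent.

Only D₂ conducts; I_R ≈ 6.9 mA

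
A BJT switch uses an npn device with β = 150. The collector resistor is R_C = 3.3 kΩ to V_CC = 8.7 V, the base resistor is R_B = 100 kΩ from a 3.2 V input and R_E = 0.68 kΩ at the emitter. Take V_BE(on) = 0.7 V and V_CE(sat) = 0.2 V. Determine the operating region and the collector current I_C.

active; I_C ≈ 1.9 mA

Assume active. Base-emitter loop: I_B = (V_BB − V_BE)/(R_B + (β+1)R_E) = (3.2 − 0.7)/(100 + 151×0.68) = 0.0123 mA.
I_C = β·I_B = 150×0.0123 = 1.85 mA.
V_CE = V_CC − I_C·R_C − I_E·R_E = 8.7 − 1.85×3.3 − 1.86×0.68 = 1.33 V > V_CE(sat), so the active-region assumption holds.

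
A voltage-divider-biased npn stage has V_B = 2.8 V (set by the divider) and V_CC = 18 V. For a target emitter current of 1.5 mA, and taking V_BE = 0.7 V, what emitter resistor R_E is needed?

V_E = V_B − V_BE = 2.8 − 0.7 = 2.1 V.
R_E = V_E / I_E = 2.1 / 1.5 = 1.4 kΩ.

R_E ≈ 1.4 kΩ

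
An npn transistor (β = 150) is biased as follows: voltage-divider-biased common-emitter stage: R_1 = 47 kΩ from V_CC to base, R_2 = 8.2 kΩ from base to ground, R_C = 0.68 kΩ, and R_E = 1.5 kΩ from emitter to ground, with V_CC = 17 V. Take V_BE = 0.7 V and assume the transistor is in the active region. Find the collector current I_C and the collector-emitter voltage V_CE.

Thevenize the base divider: V_Th = V_CC·R_2/(R_1+R_2) = 17×8.2/55.2 = 2.53 V, R_Th = R_1‖R_2 = 6.98 kΩ.
Base-emitter loop: V_Th = I_B·R_Th + V_BE + (β+1)I_B·R_E, so I_B = (2.53 − 0.7) / (6.98 + 151×1.5) = 0.00782 mA.
I_C = β·I_B = 150×0.00782 = 1.17 mA, and I_E = (β+1)I_B = 1.18 mA.
V_CE = V_CC − I_C·R_C − I_E·R_E = 17 − 1.17×0.68 − 1.18×1.5 = 14.4 V.
V_CE = 14.4 V > 0.2 V confirms active-region operation.

I_C ≈ 1.2 mA, V_CE ≈ 14 V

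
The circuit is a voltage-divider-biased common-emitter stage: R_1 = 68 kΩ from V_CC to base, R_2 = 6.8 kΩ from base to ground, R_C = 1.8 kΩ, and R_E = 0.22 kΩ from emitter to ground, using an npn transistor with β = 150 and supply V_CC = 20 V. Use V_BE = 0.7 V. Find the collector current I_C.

Thevenize the base divider: V_Th = V_CC·R_2/(R_1+R_2) = 20×6.8/74.8 = 1.82 V, R_Th = R_1‖R_2 = 6.18 kΩ.
Base-emitter loop: V_Th = I_B·R_Th + V_BE + (β+1)I_B·R_E, so I_B = (1.82 − 0.7) / (6.18 + 151×0.22) = 0.0284 mA.
I_C = β·I_B = 150×0.0284 = 4.26 mA, and I_E = (β+1)I_B = 4.29 mA.
V_CE = V_CC − I_C·R_C − I_E·R_E = 20 − 4.26×1.8 − 4.29×0.22 = 11.4 V.
V_CE = 11.4 V > 0.2 V confirms active-region operation.

I_C ≈ 4.3 mA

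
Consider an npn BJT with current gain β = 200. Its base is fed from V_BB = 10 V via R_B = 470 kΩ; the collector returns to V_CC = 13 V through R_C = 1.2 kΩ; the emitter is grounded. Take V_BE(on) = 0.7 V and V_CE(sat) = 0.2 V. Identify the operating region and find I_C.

Assume active. Base-emitter loop: I_B = (V_BB − V_BE)/R_B = (10 − 0.7)/470 = 0.0198 mA.
I_C = β·I_B = 200×0.0198 = 3.96 mA.
V_CE = V_CC − I_C·R_C = 13 − 3.96×1.2 = 8.25 V > V_CE(sat), so the active-region assumption holds.

active; I_C ≈ 4 mA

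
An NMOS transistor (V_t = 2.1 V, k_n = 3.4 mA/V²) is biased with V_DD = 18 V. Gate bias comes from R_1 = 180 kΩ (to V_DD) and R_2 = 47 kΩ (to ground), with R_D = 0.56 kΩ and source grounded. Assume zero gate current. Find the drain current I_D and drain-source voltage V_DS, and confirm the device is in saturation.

V_G = V_DD·R_2/(R_1+R_2) = 18×47/227 = 3.73 V. With the source grounded, V_GS = V_G = 3.73 V.
Assume saturation: I_D = (k_n/2)(V_GS − V_t)² = (3.4/2)×(3.73 − 2.1)² = 1.7×1.63² = 4.5 mA.
V_DS = V_DD − I_D·R_D = 18 − 4.5×0.56 = 15.5 V.
Saturation requires V_DS ≥ V_GS − V_t = 1.63 V; 15.5 ≥ 1.63 ✓.

I_D ≈ 4.5 mA, V_DS ≈ 15 V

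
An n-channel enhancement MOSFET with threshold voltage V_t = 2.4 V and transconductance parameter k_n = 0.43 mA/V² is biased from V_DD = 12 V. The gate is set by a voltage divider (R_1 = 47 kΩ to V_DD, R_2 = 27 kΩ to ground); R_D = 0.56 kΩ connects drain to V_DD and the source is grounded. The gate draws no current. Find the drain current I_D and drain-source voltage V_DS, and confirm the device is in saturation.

I_D ≈ 0.84 mA, V_DS ≈ 12 V

V_G = V_DD·R_2/(R_1+R_2) = 12×27/74 = 4.38 V. With the source grounded, V_GS = V_G = 4.38 V.
Assume saturation: I_D = (k_n/2)(V_GS − V_t)² = (0.43/2)×(4.38 − 2.4)² = 0.215×1.98² = 0.842 mA.
V_DS = V_DD − I_D·R_D = 12 − 0.842×0.56 = 11.5 V.
Saturation requires V_DS ≥ V_GS − V_t = 1.98 V; 11.5 ≥ 1.98 ✓.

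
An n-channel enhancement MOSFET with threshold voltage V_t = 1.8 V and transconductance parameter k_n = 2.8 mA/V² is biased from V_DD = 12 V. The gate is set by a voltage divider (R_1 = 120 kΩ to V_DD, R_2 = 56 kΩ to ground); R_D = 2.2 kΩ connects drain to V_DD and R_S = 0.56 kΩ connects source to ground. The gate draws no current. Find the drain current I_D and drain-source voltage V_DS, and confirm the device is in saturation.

I_D ≈ 1.7 mA, V_DS ≈ 7.4 V

V_G = V_DD·R_2/(R_1+R_2) = 12×56/176 = 3.82 V.
Assume saturation: I_D = (k_n/2)(V_GS − V_t)² with V_GS = V_G − I_D·R_S = 3.82 − 0.56·I_D.
Substituting gives 0.439·I_D² − 4.16·I_D + 5.7 = 0, with roots I_D = 1.66 or 7.83 mA.
The root I_D = 7.83 mA gives V_GS = -0.564 V ≤ V_t, so take I_D = 1.66 mA.
Then V_GS = 2.89 V and V_DS = V_DD − I_D(R_D+R_S) = 12 − 1.66×2.76 = 7.42 V.
Saturation requires V_DS ≥ V_GS − V_t = 1.09 V; 7.42 ≥ 1.09 ✓.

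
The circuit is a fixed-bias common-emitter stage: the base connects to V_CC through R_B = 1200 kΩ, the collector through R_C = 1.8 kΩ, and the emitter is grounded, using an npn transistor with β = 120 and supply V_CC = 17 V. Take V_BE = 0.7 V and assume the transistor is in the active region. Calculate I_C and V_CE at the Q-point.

Base loop: V_CC = I_B·R_B + V_BE, so I_B = (17 − 0.7)/1200 kΩ = 0.0136 mA.
In the active region I_C = β·I_B = 120 × 0.0136 = 1.63 mA.
Collector loop: V_CE = V_CC − I_C·R_C = 17 − 1.63×1.8 = 14.1 V.
Since V_CE = 14.1 V > V_CE(sat) ≈ 0.2 V, the transistor is in the active region as assumed.

I_C ≈ 1.6 mA, V_CE ≈ 14 V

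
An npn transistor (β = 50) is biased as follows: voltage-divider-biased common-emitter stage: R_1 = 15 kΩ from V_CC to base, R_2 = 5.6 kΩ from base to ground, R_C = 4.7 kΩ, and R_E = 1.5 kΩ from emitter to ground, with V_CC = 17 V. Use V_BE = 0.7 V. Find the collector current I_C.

I_C ≈ 2.4 mA

Thevenize the base divider: V_Th = V_CC·R_2/(R_1+R_2) = 17×5.6/20.6 = 4.62 V, R_Th = R_1‖R_2 = 4.08 kΩ.
Base-emitter loop: V_Th = I_B·R_Th + V_BE + (β+1)I_B·R_E, so I_B = (4.62 − 0.7) / (4.08 + 51×1.5) = 0.0487 mA.
I_C = β·I_B = 50×0.0487 = 2.43 mA, and I_E = (β+1)I_B = 2.48 mA.
V_CE = V_CC − I_C·R_C − I_E·R_E = 17 − 2.43×4.7 − 2.48×1.5 = 1.84 V.
V_CE = 1.84 V > 0.2 V confirms active-region operation.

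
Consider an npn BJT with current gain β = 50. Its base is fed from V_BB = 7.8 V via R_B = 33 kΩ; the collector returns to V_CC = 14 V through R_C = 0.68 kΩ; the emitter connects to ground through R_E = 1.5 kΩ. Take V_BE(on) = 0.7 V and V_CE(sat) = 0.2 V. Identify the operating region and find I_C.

active; I_C ≈ 3.2 mA

Assume active. Base-emitter loop: I_B = (V_BB − V_BE)/(R_B + (β+1)R_E) = (7.8 − 0.7)/(33 + 51×1.5) = 0.0648 mA.
I_C = β·I_B = 50×0.0648 = 3.24 mA.
V_CE = V_CC − I_C·R_C − I_E·R_E = 14 − 3.24×0.68 − 3.31×1.5 = 6.84 V > V_CE(sat), so the active-region assumption holds.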